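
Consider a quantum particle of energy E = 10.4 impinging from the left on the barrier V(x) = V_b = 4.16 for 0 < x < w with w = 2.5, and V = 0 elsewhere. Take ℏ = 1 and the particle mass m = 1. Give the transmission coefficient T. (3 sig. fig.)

T = 0.980

Above the barrier the interior wavenumber is k₂ = √(2m(E − V_b))/ℏ = 3.533, giving phase k₂w = 8.832.
T = [1 + V_b² sin²(k₂w) / (4E(E − V_b))]⁻¹ = 1/1.021 = 0.980.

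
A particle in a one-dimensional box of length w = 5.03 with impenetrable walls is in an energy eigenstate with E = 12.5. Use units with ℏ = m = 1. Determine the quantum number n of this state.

For an infinite well E_n = n²π²ℏ²/(2mw²), so n = (w/πℏ)√(2mE).
n = (5.03/π) × √(2 × 1 × 12.5) = 8.005 → n = 8.

n = 8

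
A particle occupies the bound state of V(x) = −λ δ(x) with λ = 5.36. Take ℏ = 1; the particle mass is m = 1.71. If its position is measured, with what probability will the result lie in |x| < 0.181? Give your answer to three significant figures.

P = 0.964

The normalised bound state is ψ = √κ e^{−κ|x|} with κ = mλ/ℏ² = 9.166.
P(|x| < d) = ∫_{−d}^{d} κ e^{−2κ|x|} dx = 1 − e^{−2κd} = 1 − e^{−3.318} = 0.9638.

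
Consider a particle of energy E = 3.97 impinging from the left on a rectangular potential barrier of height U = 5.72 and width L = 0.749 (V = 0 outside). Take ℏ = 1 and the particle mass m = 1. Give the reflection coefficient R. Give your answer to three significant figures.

R = 0.811

E < U: inside the barrier ψ ∝ e^{±κx} with κ = √(2m(U − E))/ℏ = 1.871.
κL = 1.401, sinh(κL) = 1.907.
Matching ψ, ψ′ at both faces gives T = [1 + U² sinh²(κL) / (4E(U − E))]⁻¹ = 1/5.282 = 0.189.
R = 1 − T = 0.811.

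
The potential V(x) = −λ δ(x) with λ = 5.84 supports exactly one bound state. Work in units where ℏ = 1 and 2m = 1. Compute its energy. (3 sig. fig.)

For x ≠ 0 the bound state is ψ ∝ e^{−κ|x|}; integrating the TISE across the delta gives the cusp condition 2κ = 2mλ/ℏ², so κ = 2.920.
Then E = −ℏ²κ²/(2m) = −mλ²/(2ℏ²) = -8.526.

E = -8.53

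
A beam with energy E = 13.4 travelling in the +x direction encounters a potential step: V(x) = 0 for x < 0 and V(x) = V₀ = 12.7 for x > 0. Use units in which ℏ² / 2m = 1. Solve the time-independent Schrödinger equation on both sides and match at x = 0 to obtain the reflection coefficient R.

R = 0.394

The wavenumbers are k₁ = √(2mE)/ℏ = 3.661 on the left and k₂ = √(2m(E − V₀))/ℏ = 0.8367 on the right.
Matching ψ and ψ′ at x = 0 gives r = (k₁ − k₂)/(k₁ + k₂), so R = r² = 0.3943 and T = 1 − R = 0.6057.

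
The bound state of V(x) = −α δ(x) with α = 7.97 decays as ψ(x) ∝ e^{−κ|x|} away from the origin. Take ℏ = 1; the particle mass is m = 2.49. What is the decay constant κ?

κ = 19.8

Integrate −(ℏ²/2m)ψ'' − αδ(x)ψ = Eψ from −ε to +ε: the ψ'' term gives ψ'(0⁺) − ψ'(0⁻) and the δ term gives −(2mα/ℏ²)ψ(0).
With ψ ∝ e^{−κ|x|} this yields −2κ = −2mα/ℏ², so κ = mα/ℏ² = 19.85.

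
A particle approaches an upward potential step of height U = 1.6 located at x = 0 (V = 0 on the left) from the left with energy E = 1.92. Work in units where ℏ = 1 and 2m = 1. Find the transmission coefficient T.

T = 0.823

The wavenumbers are k₁ = √(2mE)/ℏ = 1.386 on the left and k₂ = √(2m(E − U))/ℏ = 0.5657 on the right.
Matching ψ and ψ′ at x = 0 gives r = (k₁ − k₂)/(k₁ + k₂), so R = r² = 0.1766 and T = 1 − R = 0.8234.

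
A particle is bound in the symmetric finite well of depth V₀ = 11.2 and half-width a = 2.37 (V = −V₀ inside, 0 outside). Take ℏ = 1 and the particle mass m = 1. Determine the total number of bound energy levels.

N = 8

The dimensionless depth is z₀ = a√(2mV₀)/ℏ = 2.37 × √(22.40) = 11.22.
The even/odd transcendental equations gain one root per π/2 in z₀, giving N = 1 + ⌊2z₀/π⌋ = 1 + ⌊7.141⌋ = 8.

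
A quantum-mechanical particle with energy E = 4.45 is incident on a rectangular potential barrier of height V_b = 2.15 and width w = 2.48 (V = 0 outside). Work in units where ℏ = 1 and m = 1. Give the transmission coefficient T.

T = 0.929

Above the barrier the interior wavenumber is k₂ = √(2m(E − V_b))/ℏ = 2.145, giving phase k₂w = 5.319.
T = [1 + V_b² sin²(k₂w) / (4E(E − V_b))]⁻¹ = 1/1.076 = 0.929.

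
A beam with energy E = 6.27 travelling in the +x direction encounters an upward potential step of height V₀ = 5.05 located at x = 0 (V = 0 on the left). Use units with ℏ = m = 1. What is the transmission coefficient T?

The wavenumbers are k₁ = √(2mE)/ℏ = 3.541 on the left and k₂ = √(2m(E − V₀))/ℏ = 1.562 on the right.
Continuity of ψ and ψ′ at the step yields the reflection amplitude r = (k₁ − k₂)/(k₁ + k₂) = 0.3878; thus R = |r|² = 0.1504, T = 0.8496.

T = 0.850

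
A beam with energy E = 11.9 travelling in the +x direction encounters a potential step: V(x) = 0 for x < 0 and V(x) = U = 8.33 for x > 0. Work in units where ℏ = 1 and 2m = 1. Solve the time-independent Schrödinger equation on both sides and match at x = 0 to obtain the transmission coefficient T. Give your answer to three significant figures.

T = 0.915

The wavenumbers are k₁ = √(2mE)/ℏ = 3.450 on the left and k₂ = √(2m(E − U))/ℏ = 1.889 on the right.
Matching ψ and ψ′ at x = 0 gives r = (k₁ − k₂)/(k₁ + k₂), so R = r² = 0.08539 and T = 1 − R = 0.9146.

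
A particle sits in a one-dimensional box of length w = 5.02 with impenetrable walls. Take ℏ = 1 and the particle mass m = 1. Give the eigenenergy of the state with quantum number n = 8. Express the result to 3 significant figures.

E = 12.5

Requiring ψ(0) = ψ(w) = 0 quantises k = nπ/w, hence E_n = ℏ²k²/2m = n²π²ℏ²/(2mw²).
E_8 = 8² × π² / (2 × 1 × 5.02²) = 12.53.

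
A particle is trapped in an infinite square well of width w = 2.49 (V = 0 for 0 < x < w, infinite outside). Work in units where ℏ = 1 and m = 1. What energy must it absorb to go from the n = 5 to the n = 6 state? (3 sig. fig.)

ΔE = 8.76

E_n = n²π²ℏ²/(2mw²), so ΔE = (6² − 5²) π²ℏ²/(2mw²).
ΔE = 11 × π² / (2 × 1 × 2.49²) = 8.755.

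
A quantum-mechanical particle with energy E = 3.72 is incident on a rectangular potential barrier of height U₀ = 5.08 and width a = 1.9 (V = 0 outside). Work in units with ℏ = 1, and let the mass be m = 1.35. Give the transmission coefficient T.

T = 0.00216

E < U₀: inside the barrier ψ ∝ e^{±κx} with κ = √(2m(U₀ − E))/ℏ = 1.916.
κa = 3.641, sinh(κa) = 19.05.
Matching ψ, ψ′ at both faces gives T = [1 + U₀² sinh²(κa) / (4E(U₀ − E))]⁻¹ = 1/463.7 = 0.00216.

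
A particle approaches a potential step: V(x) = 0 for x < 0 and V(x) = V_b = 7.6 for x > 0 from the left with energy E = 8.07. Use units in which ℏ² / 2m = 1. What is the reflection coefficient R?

R = 0.374

On each side the TISE gives plane waves with k = √(2m(E − V))/ℏ: k₁ = √(2·½·8.07) = 2.841, k₂ = √(2·½·0.47) = 0.6856.
Continuity of ψ and ψ′ at the step yields the reflection amplitude r = (k₁ − k₂)/(k₁ + k₂) = 0.6112; thus R = |r|² = 0.3735, T = 0.6265.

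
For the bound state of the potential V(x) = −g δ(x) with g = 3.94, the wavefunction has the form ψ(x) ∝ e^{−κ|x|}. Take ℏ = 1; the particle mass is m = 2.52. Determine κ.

κ = 9.93

Integrate −(ℏ²/2m)ψ'' − gδ(x)ψ = Eψ from −ε to +ε: the ψ'' term gives ψ'(0⁺) − ψ'(0⁻) and the δ term gives −(2mg/ℏ²)ψ(0).
With ψ ∝ e^{−κ|x|} this yields −2κ = −2mg/ℏ², so κ = mg/ℏ² = 9.929.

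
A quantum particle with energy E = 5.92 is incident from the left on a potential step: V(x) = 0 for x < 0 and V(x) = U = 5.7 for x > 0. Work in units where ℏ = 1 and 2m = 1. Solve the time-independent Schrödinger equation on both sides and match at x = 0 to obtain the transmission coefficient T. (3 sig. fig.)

On each side the TISE gives plane waves with k = √(2m(E − V))/ℏ: k₁ = √(2·½·5.92) = 2.433, k₂ = √(2·½·0.22) = 0.4690.
Continuity of ψ and ψ′ at the step yields the reflection amplitude r = (k₁ − k₂)/(k₁ + k₂) = 0.6768; thus R = |r|² = 0.4580, T = 0.5420.

T = 0.542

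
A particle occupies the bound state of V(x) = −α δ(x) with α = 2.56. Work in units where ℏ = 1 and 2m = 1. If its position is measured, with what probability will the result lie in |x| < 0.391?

P = 0.632

The normalised bound state is ψ = √κ e^{−κ|x|} with κ = mα/ℏ² = 1.280.
P(|x| < d) = ∫_{−d}^{d} κ e^{−2κ|x|} dx = 1 − e^{−2κd} = 1 − e^{−1.001} = 0.6325.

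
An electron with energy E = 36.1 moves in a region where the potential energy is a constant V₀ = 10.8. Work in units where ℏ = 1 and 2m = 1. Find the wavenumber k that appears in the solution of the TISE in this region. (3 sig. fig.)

With E > V₀ the solution is oscillatory, ψ ∝ e^{±ikx} with k = √(2m(E − V₀))/ℏ.
k = √(2 × 0.5 × 25.3) = 5.030.

k = 5.03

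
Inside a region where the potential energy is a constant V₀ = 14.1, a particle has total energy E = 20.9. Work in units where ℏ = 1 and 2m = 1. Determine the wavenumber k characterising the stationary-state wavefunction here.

k = 2.61

With E > V₀ the solution is oscillatory, ψ ∝ e^{±ikx} with k = √(2m(E − V₀))/ℏ.
k = √(2 × 0.5 × 6.8) = 2.608.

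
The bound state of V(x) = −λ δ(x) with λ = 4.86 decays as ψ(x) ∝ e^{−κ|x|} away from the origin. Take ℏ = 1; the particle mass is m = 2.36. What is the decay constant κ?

κ = 11.5

Integrate −(ℏ²/2m)ψ'' − λδ(x)ψ = Eψ from −ε to +ε: the ψ'' term gives ψ'(0⁺) − ψ'(0⁻) and the δ term gives −(2mλ/ℏ²)ψ(0).
With ψ ∝ e^{−κ|x|} this yields −2κ = −2mλ/ℏ², so κ = mλ/ℏ² = 11.47.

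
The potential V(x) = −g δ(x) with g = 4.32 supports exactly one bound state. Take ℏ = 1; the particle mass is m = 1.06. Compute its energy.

The bound state is ψ(x) = √κ e^{−κ|x|}. The derivative jump ψ'(0⁺) − ψ'(0⁻) = −(2mg/ℏ²)ψ(0) fixes κ = mg/ℏ² = 4.579.
Then E = −ℏ²κ²/(2m) = −mg²/(2ℏ²) = -9.891.

E = -9.89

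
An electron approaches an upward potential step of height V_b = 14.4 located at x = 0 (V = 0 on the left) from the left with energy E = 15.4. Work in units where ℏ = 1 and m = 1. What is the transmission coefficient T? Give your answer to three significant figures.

T = 0.647

The wavenumbers are k₁ = √(2mE)/ℏ = 5.550 on the left and k₂ = √(2m(E − V_b))/ℏ = 1.414 on the right.
Continuity of ψ and ψ′ at the step yields the reflection amplitude r = (k₁ − k₂)/(k₁ + k₂) = 0.5938; thus R = |r|² = 0.3527, T = 0.6473.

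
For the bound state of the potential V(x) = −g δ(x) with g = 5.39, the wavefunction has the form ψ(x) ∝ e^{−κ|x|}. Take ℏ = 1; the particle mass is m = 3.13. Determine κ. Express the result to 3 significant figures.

Integrating the TISE across x = 0 gives the cusp condition ψ'(0⁺) − ψ'(0⁻) = −(2mg/ℏ²)ψ(0).
With ψ ∝ e^{−κ|x|} this yields −2κ = −2mg/ℏ², so κ = mg/ℏ² = 16.87.

κ = 16.9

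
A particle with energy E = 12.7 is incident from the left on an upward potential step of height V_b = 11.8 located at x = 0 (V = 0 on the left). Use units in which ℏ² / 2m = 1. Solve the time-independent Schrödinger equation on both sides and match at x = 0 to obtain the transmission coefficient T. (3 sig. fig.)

T = 0.664

The wavenumbers are k₁ = √(2mE)/ℏ = 3.564 on the left and k₂ = √(2m(E − V_b))/ℏ = 0.9487 on the right.
Continuity of ψ and ψ′ at the step yields the reflection amplitude r = (k₁ − k₂)/(k₁ + k₂) = 0.5795; thus R = |r|² = 0.3358, T = 0.6642.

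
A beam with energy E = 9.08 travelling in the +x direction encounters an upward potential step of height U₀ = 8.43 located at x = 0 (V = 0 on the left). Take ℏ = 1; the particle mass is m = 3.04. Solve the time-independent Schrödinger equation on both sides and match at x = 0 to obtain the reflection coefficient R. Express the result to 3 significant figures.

The wavenumbers are k₁ = √(2mE)/ℏ = 7.430 on the left and k₂ = √(2m(E − U₀))/ℏ = 1.988 on the right.
Continuity of ψ and ψ′ at the step yields the reflection amplitude r = (k₁ − k₂)/(k₁ + k₂) = 0.5778; thus R = |r|² = 0.3339, T = 0.6661.

R = 0.334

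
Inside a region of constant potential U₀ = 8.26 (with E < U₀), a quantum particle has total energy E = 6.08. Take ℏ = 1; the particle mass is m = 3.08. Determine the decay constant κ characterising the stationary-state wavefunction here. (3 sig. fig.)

κ = 3.66

Since E < U₀ the TISE in this region is ψ'' = κ²ψ with κ = √(2m(U₀ − E))/ℏ.
κ = √(2 × 3.08 × 2.18) = 3.665.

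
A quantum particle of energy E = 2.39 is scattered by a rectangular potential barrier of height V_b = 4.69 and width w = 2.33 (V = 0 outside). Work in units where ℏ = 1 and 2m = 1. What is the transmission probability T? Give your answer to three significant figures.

T = 0.00340

Since E < V_b the interior solution is evanescent with decay constant κ = √(2m(V_b − E))/ℏ = 1.517.
κw = 3.534, sinh(κw) = 17.11.
The exact tunnelling result is T⁻¹ = 1 + V_b² sinh²(κw) / [4E(V_b − E)] = 293.8, so T = 0.00340.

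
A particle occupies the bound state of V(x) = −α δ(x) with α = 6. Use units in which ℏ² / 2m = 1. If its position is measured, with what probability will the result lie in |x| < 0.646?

P = 0.979

The normalised bound state is ψ = √κ e^{−κ|x|} with κ = mα/ℏ² = 3.000.
P(|x| < d) = ∫_{−d}^{d} κ e^{−2κ|x|} dx = 1 − e^{−2κd} = 1 − e^{−3.876} = 0.9793.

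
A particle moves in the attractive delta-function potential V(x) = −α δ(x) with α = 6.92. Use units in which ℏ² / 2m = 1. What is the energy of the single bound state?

For x ≠ 0 the bound state is ψ ∝ e^{−κ|x|}; integrating the TISE across the delta gives the cusp condition 2κ = 2mα/ℏ², so κ = 3.460.
Then E = −ℏ²κ²/(2m) = −mα²/(2ℏ²) = -11.97.

E = -12.0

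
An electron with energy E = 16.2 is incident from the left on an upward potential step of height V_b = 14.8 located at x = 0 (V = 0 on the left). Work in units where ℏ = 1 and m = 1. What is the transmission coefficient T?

On each side the TISE gives plane waves with k = √(2m(E − V))/ℏ: k₁ = √(2·1·16.2) = 5.692, k₂ = √(2·1·1.4) = 1.673.
Matching ψ and ψ′ at x = 0 gives r = (k₁ − k₂)/(k₁ + k₂), so R = r² = 0.2977 and T = 1 − R = 0.7023.

T = 0.702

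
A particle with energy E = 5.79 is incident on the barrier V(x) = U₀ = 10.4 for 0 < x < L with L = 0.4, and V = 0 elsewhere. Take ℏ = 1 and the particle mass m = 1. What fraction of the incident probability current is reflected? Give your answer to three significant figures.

R = 0.705

Since E < U₀ the interior solution is evanescent with decay constant κ = √(2m(U₀ − E))/ℏ = 3.036.
κL = 1.215, sinh(κL) = 1.536.
Matching ψ, ψ′ at both faces gives T = [1 + U₀² sinh²(κL) / (4E(U₀ − E))]⁻¹ = 1/3.390 = 0.295.
R = 1 − T = 0.705.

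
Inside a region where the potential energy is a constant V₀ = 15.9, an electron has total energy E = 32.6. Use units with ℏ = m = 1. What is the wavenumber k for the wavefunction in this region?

With E > V₀ the solution is oscillatory, ψ ∝ e^{±ikx} with k = √(2m(E − V₀))/ℏ.
k = √(2 × 1 × 16.7) = 5.779.

k = 5.78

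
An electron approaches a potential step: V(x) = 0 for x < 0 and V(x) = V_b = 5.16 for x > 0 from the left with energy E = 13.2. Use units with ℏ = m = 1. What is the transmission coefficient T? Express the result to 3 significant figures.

T = 0.985

The wavenumbers are k₁ = √(2mE)/ℏ = 5.138 on the left and k₂ = √(2m(E − V_b))/ℏ = 4.010 on the right.
Matching ψ and ψ′ at x = 0 gives r = (k₁ − k₂)/(k₁ + k₂), so R = r² = 0.01521 and T = 1 − R = 0.9848.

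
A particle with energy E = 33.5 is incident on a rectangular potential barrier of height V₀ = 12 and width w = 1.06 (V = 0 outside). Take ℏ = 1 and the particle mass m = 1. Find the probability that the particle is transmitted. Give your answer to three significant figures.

E > V₀: inside the barrier k₂ = √(2m(E − V₀))/ℏ = 6.557, k₂w = 6.951.
T = [1 + V₀² sin²(k₂w) / (4E(E − V₀))]⁻¹ = 1/1.019 = 0.981.

T = 0.981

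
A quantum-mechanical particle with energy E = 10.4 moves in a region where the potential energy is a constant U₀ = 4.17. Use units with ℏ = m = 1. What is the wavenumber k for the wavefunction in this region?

k = 3.53

With E > U₀ the solution is oscillatory, ψ ∝ e^{±ikx} with k = √(2m(E − U₀))/ℏ.
k = √(2 × 1 × 6.23) = 3.530.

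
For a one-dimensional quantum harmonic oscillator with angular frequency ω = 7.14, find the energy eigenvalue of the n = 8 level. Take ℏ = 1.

The oscillator eigenvalues are E_n = ℏω(n + ½), so E_8 = 7.14 × 8.5 = 60.69.

E = 60.7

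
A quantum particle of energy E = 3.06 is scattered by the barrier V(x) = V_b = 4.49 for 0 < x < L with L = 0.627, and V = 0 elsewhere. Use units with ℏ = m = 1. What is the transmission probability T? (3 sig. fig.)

T = 0.350

Since E < V_b the interior solution is evanescent with decay constant κ = √(2m(V_b − E))/ℏ = 1.691.
κL = 1.060, sinh(κL) = 1.271.
Matching ψ, ψ′ at both faces gives T = [1 + V_b² sinh²(κL) / (4E(V_b − E))]⁻¹ = 1/2.859 = 0.350.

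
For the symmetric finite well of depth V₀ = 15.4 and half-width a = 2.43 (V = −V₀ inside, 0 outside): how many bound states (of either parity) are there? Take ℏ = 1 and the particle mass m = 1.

N = 9

Define the well-strength parameter z₀ = (a/ℏ)√(2mV₀) = 2.43 × √(2·1·15.4) = 13.49.
The even/odd transcendental equations gain one root per π/2 in z₀, giving N = 1 + ⌊2z₀/π⌋ = 1 + ⌊8.585⌋ = 9.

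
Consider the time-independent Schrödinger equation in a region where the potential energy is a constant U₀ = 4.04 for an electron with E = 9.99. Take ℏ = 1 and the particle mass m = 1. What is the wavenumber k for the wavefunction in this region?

With E > U₀ the solution is oscillatory, ψ ∝ e^{±ikx} with k = √(2m(E − U₀))/ℏ.
k = √(2 × 1 × 5.95) = 3.450.

k = 3.45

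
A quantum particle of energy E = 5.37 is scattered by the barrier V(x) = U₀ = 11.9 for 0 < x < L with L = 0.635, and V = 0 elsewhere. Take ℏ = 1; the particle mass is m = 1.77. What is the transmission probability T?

Since E < U₀ the interior solution is evanescent with decay constant κ = √(2m(U₀ − E))/ℏ = 4.808.
κL = 3.053, sinh(κL) = 10.57.
Matching ψ, ψ′ at both faces gives T = [1 + U₀² sinh²(κL) / (4E(U₀ − E))]⁻¹ = 1/113.7 = 0.00879.

T = 0.00879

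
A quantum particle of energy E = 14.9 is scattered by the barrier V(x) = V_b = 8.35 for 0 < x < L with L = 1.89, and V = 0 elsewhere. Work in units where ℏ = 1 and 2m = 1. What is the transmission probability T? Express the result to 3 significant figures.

T = 0.850

E > V_b: inside the barrier k₂ = √(2m(E − V_b))/ℏ = 2.559, k₂L = 4.837.
Matching at both interfaces gives T⁻¹ = 1 + V_b² sin²(k₂L) / [4E(E − V_b)] = 1.176, hence T = 0.850.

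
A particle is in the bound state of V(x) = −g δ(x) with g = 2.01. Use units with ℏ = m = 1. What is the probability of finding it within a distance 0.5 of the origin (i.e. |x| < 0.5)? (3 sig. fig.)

The normalised bound state is ψ = √κ e^{−κ|x|} with κ = mg/ℏ² = 2.010.
P(|x| < d) = ∫_{−d}^{d} κ e^{−2κ|x|} dx = 1 − e^{−2κd} = 1 − e^{−2.010} = 0.8660.

P = 0.866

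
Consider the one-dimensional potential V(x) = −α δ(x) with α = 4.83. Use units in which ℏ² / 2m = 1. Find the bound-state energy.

For x ≠ 0 the bound state is ψ ∝ e^{−κ|x|}; integrating the TISE across the delta gives the cusp condition 2κ = 2mα/ℏ², so κ = 2.415.
Then E = −ℏ²κ²/(2m) = −mα²/(2ℏ²) = -5.832.

E = -5.83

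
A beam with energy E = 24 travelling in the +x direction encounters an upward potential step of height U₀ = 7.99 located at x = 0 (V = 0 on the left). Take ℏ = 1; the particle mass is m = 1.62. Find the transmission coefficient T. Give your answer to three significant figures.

T = 0.990

The wavenumbers are k₁ = √(2mE)/ℏ = 8.818 on the left and k₂ = √(2m(E − U₀))/ℏ = 7.202 on the right.
Continuity of ψ and ψ′ at the step yields the reflection amplitude r = (k₁ − k₂)/(k₁ + k₂) = 0.1009; thus R = |r|² = 0.01017, T = 0.9898.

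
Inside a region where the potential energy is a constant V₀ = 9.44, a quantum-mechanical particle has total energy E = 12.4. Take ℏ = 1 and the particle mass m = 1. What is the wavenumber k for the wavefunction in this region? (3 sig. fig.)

With E > V₀ the solution is oscillatory, ψ ∝ e^{±ikx} with k = √(2m(E − V₀))/ℏ.
k = √(2 × 1 × 2.96) = 2.433.

k = 2.43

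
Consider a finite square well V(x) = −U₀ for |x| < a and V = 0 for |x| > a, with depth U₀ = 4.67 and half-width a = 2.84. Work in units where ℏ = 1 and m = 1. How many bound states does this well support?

The dimensionless depth is z₀ = a√(2mU₀)/ℏ = 2.84 × √(9.340) = 8.679.
The even/odd transcendental equations gain one root per π/2 in z₀, giving N = 1 + ⌊2z₀/π⌋ = 1 + ⌊5.526⌋ = 6.

N = 6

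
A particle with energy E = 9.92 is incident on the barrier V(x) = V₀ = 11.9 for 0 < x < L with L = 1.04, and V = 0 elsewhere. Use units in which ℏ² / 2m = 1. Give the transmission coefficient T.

T = 0.117

E < V₀: inside the barrier ψ ∝ e^{±κx} with κ = √(2m(V₀ − E))/ℏ = 1.407.
κL = 1.463, sinh(κL) = 2.045.
The exact tunnelling result is T⁻¹ = 1 + V₀² sinh²(κL) / [4E(V₀ − E)] = 8.535, so T = 0.117.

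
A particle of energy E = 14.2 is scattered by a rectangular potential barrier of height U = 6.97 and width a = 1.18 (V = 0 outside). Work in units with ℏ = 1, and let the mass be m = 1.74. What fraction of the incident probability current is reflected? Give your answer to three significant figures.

R = 0.0148

E > U: inside the barrier k₂ = √(2m(E − U))/ℏ = 5.016, k₂a = 5.919.
T = [1 + U² sin²(k₂a) / (4E(E − U))]⁻¹ = 1/1.015 = 0.985.
R = 1 − T = 0.0148.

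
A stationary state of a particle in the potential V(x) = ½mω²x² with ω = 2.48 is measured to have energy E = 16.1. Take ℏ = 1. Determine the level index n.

n = 6

E_n = ℏω(n + ½) ⇒ n = E/(ℏω) − ½ = 16.1/2.48 − 0.5 = 5.992 → n = 6.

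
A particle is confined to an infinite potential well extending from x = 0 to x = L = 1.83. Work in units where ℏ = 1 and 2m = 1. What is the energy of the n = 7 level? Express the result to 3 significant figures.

E = 144

Requiring ψ(0) = ψ(L) = 0 quantises k = nπ/L, hence E_n = ℏ²k²/2m = n²π²ℏ²/(2mL²).
E_7 = 7² × π² / (2 × 0.5 × 1.83²) = 144.4.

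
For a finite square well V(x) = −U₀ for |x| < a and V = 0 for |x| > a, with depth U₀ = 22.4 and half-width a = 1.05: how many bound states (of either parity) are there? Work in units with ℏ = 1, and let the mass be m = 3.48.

The dimensionless depth is z₀ = a√(2mU₀)/ℏ = 1.05 × √(155.9) = 13.11.
The even/odd transcendental equations gain one root per π/2 in z₀, giving N = 1 + ⌊2z₀/π⌋ = 1 + ⌊8.346⌋ = 9.

N = 9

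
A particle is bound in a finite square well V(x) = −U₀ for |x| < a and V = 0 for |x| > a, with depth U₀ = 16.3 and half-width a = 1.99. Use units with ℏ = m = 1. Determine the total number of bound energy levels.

The dimensionless depth is z₀ = a√(2mU₀)/ℏ = 1.99 × √(32.60) = 11.36.
The even/odd transcendental equations gain one root per π/2 in z₀, giving N = 1 + ⌊2z₀/π⌋ = 1 + ⌊7.233⌋ = 8.

N = 8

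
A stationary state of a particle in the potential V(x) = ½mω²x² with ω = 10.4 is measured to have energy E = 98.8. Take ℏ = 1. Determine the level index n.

Invert E_n = (n + ½)ℏω: n = E/ℏω − ½ = 9.000, so n = 9.

n = 9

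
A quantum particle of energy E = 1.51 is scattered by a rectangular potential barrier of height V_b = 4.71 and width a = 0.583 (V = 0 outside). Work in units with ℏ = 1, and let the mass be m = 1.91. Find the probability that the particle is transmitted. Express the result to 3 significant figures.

E < V_b: inside the barrier ψ ∝ e^{±κx} with κ = √(2m(V_b − E))/ℏ = 3.496.
κa = 2.038, sinh(κa) = 3.774.
The exact tunnelling result is T⁻¹ = 1 + V_b² sinh²(κa) / [4E(V_b − E)] = 17.35, so T = 0.0577.

T = 0.0577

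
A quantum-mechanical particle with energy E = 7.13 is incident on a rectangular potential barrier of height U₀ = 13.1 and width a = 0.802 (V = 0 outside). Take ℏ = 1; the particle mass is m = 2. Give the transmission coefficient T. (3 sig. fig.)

T = 0.00156

Since E < U₀ the interior solution is evanescent with decay constant κ = √(2m(U₀ − E))/ℏ = 4.887.
κa = 3.919, sinh(κa) = 25.17.
The exact tunnelling result is T⁻¹ = 1 + U₀² sinh²(κa) / [4E(U₀ − E)] = 639.5, so T = 0.00156.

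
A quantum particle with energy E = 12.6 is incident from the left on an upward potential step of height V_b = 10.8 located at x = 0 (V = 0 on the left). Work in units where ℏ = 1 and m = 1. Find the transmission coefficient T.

T = 0.796

The wavenumbers are k₁ = √(2mE)/ℏ = 5.020 on the left and k₂ = √(2m(E − V_b))/ℏ = 1.897 on the right.
Continuity of ψ and ψ′ at the step yields the reflection amplitude r = (k₁ − k₂)/(k₁ + k₂) = 0.4514; thus R = |r|² = 0.2038, T = 0.7962.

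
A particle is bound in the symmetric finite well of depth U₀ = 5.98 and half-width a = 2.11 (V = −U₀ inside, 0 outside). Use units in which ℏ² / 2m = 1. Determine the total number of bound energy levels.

N = 4

The dimensionless depth is z₀ = a√(2mU₀)/ℏ = 2.11 × √(5.980) = 5.160.
A new bound state (alternating even/odd) appears each time z₀ passes a multiple of π/2, so N = ⌊2z₀/π⌋ + 1 = ⌊3.285⌋ + 1 = 4.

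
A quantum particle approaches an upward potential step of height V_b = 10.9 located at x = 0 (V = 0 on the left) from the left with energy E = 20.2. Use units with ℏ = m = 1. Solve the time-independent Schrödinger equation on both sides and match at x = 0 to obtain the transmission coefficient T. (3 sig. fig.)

T = 0.963

The wavenumbers are k₁ = √(2mE)/ℏ = 6.356 on the left and k₂ = √(2m(E − V_b))/ℏ = 4.313 on the right.
Continuity of ψ and ψ′ at the step yields the reflection amplitude r = (k₁ − k₂)/(k₁ + k₂) = 0.1915; thus R = |r|² = 0.03668, T = 0.9633.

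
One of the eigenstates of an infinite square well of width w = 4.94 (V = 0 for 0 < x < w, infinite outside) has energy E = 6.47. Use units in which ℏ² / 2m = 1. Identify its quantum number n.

For an infinite well E_n = n²π²ℏ²/(2mw²), so n = (w/πℏ)√(2mE).
n = (4.94/π) × √(2 × 0.5 × 6.47) = 4.000 → n = 4.

n = 4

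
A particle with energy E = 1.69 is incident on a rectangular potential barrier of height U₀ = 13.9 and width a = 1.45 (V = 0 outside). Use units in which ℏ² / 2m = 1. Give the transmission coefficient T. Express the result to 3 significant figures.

T = 0.0000679

E < U₀: inside the barrier ψ ∝ e^{±κx} with κ = √(2m(U₀ − E))/ℏ = 3.494.
κa = 5.067, sinh(κa) = 79.32.
Matching ψ, ψ′ at both faces gives T = [1 + U₀² sinh²(κa) / (4E(U₀ − E))]⁻¹ = 1/14730 = 0.0000679.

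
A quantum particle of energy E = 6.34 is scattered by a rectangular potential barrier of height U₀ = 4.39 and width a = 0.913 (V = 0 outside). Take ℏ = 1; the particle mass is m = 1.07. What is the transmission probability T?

T = 0.737

E > U₀: inside the barrier k₂ = √(2m(E − U₀))/ℏ = 2.043, k₂a = 1.865.
Matching at both interfaces gives T⁻¹ = 1 + U₀² sin²(k₂a) / [4E(E − U₀)] = 1.357, hence T = 0.737.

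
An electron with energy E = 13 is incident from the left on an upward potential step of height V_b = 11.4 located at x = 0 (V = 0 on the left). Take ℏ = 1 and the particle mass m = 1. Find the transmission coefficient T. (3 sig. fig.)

T = 0.769

The wavenumbers are k₁ = √(2mE)/ℏ = 5.099 on the left and k₂ = √(2m(E − V_b))/ℏ = 1.789 on the right.
Continuity of ψ and ψ′ at the step yields the reflection amplitude r = (k₁ − k₂)/(k₁ + k₂) = 0.4806; thus R = |r|² = 0.2310, T = 0.7690.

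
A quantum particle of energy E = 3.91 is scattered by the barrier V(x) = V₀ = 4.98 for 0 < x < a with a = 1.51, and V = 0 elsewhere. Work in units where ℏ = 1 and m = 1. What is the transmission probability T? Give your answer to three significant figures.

T = 0.0323

E < V₀: inside the barrier ψ ∝ e^{±κx} with κ = √(2m(V₀ − E))/ℏ = 1.463.
κa = 2.209, sinh(κa) = 4.498.
Matching ψ, ψ′ at both faces gives T = [1 + V₀² sinh²(κa) / (4E(V₀ − E))]⁻¹ = 1/30.98 = 0.0323.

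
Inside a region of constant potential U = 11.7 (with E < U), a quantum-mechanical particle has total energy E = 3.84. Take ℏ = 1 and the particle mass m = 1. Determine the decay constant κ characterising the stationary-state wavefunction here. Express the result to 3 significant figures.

Since E < U the TISE in this region is ψ'' = κ²ψ with κ = √(2m(U − E))/ℏ.
κ = √(2 × 1 × 7.86) = 3.965.

κ = 3.96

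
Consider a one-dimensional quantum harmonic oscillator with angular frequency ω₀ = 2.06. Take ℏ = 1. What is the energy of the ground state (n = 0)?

Using E_n = (n + ½)ℏω₀: E_0 = 0.5 × 2.06 = 1.030.

E = 1.03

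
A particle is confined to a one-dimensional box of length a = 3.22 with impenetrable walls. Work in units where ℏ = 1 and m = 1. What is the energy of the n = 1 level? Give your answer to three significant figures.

E = 0.476

The infinite-well eigenfunctions ψ_n = √(2/a) sin(nπx/a) vanish at both walls, giving E_n = n²π²ℏ²/(2ma²).
E_1 = 1² × π² / (2 × 1 × 3.22²) = 0.4759.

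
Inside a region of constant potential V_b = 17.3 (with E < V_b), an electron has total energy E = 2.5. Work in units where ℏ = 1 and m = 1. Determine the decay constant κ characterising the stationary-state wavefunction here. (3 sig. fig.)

Since E < V_b the TISE in this region is ψ'' = κ²ψ with κ = √(2m(V_b − E))/ℏ.
κ = √(2 × 1 × 14.8) = 5.441.

κ = 5.44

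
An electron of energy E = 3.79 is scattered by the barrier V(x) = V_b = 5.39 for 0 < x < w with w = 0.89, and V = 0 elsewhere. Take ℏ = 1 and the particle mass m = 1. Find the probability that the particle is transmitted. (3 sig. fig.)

T = 0.131

E < V_b: inside the barrier ψ ∝ e^{±κx} with κ = √(2m(V_b − E))/ℏ = 1.789.
κw = 1.592, sinh(κw) = 2.355.
The exact tunnelling result is T⁻¹ = 1 + V_b² sinh²(κw) / [4E(V_b − E)] = 7.644, so T = 0.131.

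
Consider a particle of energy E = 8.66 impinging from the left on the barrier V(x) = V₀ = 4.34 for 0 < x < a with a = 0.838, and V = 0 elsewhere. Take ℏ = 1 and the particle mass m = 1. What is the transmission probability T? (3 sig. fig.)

T = 0.953

E > V₀: inside the barrier k₂ = √(2m(E − V₀))/ℏ = 2.939, k₂a = 2.463.
T = [1 + V₀² sin²(k₂a) / (4E(E − V₀))]⁻¹ = 1/1.050 = 0.953.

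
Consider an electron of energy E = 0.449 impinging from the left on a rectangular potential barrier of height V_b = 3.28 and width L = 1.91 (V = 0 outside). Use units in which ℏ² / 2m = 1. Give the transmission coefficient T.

T = 0.00306

E < V_b: inside the barrier ψ ∝ e^{±κx} with κ = √(2m(V_b − E))/ℏ = 1.683.
κL = 3.214, sinh(κL) = 12.42.
The exact tunnelling result is T⁻¹ = 1 + V_b² sinh²(κL) / [4E(V_b − E)] = 327.1, so T = 0.00306.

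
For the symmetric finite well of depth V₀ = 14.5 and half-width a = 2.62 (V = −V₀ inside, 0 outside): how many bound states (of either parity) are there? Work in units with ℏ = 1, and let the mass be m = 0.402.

The dimensionless depth is z₀ = a√(2mV₀)/ℏ = 2.62 × √(11.66) = 8.946.
A new bound state (alternating even/odd) appears each time z₀ passes a multiple of π/2, so N = ⌊2z₀/π⌋ + 1 = ⌊5.695⌋ + 1 = 6.

N = 6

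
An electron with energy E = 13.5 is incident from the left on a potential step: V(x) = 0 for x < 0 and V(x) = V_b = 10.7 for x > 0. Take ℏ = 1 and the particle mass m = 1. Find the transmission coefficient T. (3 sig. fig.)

The wavenumbers are k₁ = √(2mE)/ℏ = 5.196 on the left and k₂ = √(2m(E − V_b))/ℏ = 2.366 on the right.
Matching ψ and ψ′ at x = 0 gives r = (k₁ − k₂)/(k₁ + k₂), so R = r² = 0.1400 and T = 1 − R = 0.8600.

T = 0.860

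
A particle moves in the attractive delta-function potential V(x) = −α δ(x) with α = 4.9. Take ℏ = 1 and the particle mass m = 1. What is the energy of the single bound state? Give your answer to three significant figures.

E = -12.0

For x ≠ 0 the bound state is ψ ∝ e^{−κ|x|}; integrating the TISE across the delta gives the cusp condition 2κ = 2mα/ℏ², so κ = 4.900.
Then E = −ℏ²κ²/(2m) = −mα²/(2ℏ²) = -12.01.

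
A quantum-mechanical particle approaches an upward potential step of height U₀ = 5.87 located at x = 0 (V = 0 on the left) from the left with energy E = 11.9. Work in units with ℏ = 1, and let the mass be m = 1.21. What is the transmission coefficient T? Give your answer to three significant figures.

The wavenumbers are k₁ = √(2mE)/ℏ = 5.366 on the left and k₂ = √(2m(E − U₀))/ℏ = 3.820 on the right.
Matching ψ and ψ′ at x = 0 gives r = (k₁ − k₂)/(k₁ + k₂), so R = r² = 0.02834 and T = 1 − R = 0.9717.

T = 0.972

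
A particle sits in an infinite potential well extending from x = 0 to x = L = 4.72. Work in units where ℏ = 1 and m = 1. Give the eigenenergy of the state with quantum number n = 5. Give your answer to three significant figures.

E = 5.54

Requiring ψ(0) = ψ(L) = 0 quantises k = nπ/L, hence E_n = ℏ²k²/2m = n²π²ℏ²/(2mL²).
E_5 = 5² × π² / (2 × 1 × 4.72²) = 5.538.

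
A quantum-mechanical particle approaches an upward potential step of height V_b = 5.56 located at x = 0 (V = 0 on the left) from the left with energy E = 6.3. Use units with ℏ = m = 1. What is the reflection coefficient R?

On each side the TISE gives plane waves with k = √(2m(E − V))/ℏ: k₁ = √(2·1·6.3) = 3.550, k₂ = √(2·1·0.74) = 1.217.
Continuity of ψ and ψ′ at the step yields the reflection amplitude r = (k₁ − k₂)/(k₁ + k₂) = 0.4895; thus R = |r|² = 0.2396, T = 0.7604.

R = 0.240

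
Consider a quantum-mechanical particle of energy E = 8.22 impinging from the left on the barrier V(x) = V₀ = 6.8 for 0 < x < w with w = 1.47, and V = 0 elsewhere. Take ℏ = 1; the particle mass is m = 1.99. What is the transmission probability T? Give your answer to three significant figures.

E > V₀: inside the barrier k₂ = √(2m(E − V₀))/ℏ = 2.377, k₂w = 3.495.
Matching at both interfaces gives T⁻¹ = 1 + V₀² sin²(k₂w) / [4E(E − V₀)] = 1.118, hence T = 0.894.

T = 0.894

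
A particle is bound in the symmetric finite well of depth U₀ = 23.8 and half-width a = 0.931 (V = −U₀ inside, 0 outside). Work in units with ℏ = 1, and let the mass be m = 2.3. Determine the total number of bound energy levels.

The dimensionless depth is z₀ = a√(2mU₀)/ℏ = 0.931 × √(109.5) = 9.741.
A new bound state (alternating even/odd) appears each time z₀ passes a multiple of π/2, so N = ⌊2z₀/π⌋ + 1 = ⌊6.202⌋ + 1 = 7.

N = 7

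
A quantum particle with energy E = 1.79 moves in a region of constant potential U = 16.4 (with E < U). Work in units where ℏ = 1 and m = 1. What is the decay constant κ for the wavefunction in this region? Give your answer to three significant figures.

κ = 5.41

Since E < U the TISE in this region is ψ'' = κ²ψ with κ = √(2m(U − E))/ℏ.
κ = √(2 × 1 × 14.61) = 5.406.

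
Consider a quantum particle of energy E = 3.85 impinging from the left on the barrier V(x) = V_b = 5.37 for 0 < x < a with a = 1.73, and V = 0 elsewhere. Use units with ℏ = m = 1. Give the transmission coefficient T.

T = 0.00777

Since E < V_b the interior solution is evanescent with decay constant κ = √(2m(V_b − E))/ℏ = 1.744.
κa = 3.016, sinh(κa) = 10.18.
Matching ψ, ψ′ at both faces gives T = [1 + V_b² sinh²(κa) / (4E(V_b − E))]⁻¹ = 1/128.8 = 0.00777.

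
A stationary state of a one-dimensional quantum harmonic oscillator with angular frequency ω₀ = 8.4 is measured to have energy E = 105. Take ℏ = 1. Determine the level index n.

n = 12

Invert E_n = (n + ½)ℏω₀: n = E/ℏω₀ − ½ = 12.000, so n = 12.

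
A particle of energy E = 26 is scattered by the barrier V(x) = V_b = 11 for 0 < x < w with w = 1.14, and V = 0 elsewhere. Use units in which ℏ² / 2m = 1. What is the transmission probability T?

T = 0.934

E > V_b: inside the barrier k₂ = √(2m(E − V_b))/ℏ = 3.873, k₂w = 4.415.
T = [1 + V_b² sin²(k₂w) / (4E(E − V_b))]⁻¹ = 1/1.071 = 0.934.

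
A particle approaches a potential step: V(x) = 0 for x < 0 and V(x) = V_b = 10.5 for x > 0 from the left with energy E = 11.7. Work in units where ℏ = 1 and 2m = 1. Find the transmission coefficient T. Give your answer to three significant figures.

T = 0.735

On each side the TISE gives plane waves with k = √(2m(E − V))/ℏ: k₁ = √(2·½·11.7) = 3.421, k₂ = √(2·½·1.2) = 1.095.
Continuity of ψ and ψ′ at the step yields the reflection amplitude r = (k₁ − k₂)/(k₁ + k₂) = 0.5149; thus R = |r|² = 0.2651, T = 0.7349.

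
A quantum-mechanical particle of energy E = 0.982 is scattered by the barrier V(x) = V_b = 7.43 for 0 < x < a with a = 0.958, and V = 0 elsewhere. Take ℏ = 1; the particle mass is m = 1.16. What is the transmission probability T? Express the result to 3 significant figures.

E < V_b: inside the barrier ψ ∝ e^{±κx} with κ = √(2m(V_b − E))/ℏ = 3.868.
κa = 3.705, sinh(κa) = 20.32.
Matching ψ, ψ′ at both faces gives T = [1 + V_b² sinh²(κa) / (4E(V_b − E))]⁻¹ = 1/900.8 = 0.00111.

T = 0.00111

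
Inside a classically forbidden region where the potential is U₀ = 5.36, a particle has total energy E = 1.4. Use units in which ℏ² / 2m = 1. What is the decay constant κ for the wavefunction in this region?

Since E < U₀ the TISE in this region is ψ'' = κ²ψ with κ = √(2m(U₀ − E))/ℏ.
κ = √(2 × 0.5 × 3.96) = 1.990.

κ = 1.99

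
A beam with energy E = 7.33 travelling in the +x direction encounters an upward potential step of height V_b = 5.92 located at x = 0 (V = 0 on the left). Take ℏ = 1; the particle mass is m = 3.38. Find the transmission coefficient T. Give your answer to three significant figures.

On each side the TISE gives plane waves with k = √(2m(E − V))/ℏ: k₁ = √(2·3.38·7.33) = 7.039, k₂ = √(2·3.38·1.41) = 3.087.
Matching ψ and ψ′ at x = 0 gives r = (k₁ − k₂)/(k₁ + k₂), so R = r² = 0.1523 and T = 1 − R = 0.8477.

T = 0.848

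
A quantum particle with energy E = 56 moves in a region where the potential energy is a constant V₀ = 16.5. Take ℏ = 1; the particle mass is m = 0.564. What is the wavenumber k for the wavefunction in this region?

With E > V₀ the solution is oscillatory, ψ ∝ e^{±ikx} with k = √(2m(E − V₀))/ℏ.
k = √(2 × 0.564 × 39.5) = 6.675.

k = 6.68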